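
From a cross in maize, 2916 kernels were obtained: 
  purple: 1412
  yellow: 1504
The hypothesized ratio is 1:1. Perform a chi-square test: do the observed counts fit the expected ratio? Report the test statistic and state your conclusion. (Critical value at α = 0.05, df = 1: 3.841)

Total ratio parts = 2. Expected numbers out of 2916:
  purple: 2916 × 1/2 = 1458
  yellow: 2916 × 1/2 = 1458
χ² = Σ (O − E)² / E
  purple: (1412 − 1458)² / 1458 = 1.4513
  yellow: (1504 − 1458)² / 1458 = 1.4513
χ² = 1.4513 + 1.4513 = 2.9026 ≈ 2.903
Degrees of freedom = 2 − 1 = 1; critical value at α = 0.05 is 3.841.
Since 2.903 < 3.841, we fail to reject the null hypothesis — the data are consistent with the 1:1 ratio.

2.903; consistent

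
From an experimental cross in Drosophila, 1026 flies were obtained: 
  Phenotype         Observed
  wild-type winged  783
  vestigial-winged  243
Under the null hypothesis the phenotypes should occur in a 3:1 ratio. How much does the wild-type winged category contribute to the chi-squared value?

Expected counts for N = 1026 under a 3:1 ratio (total parts = 4):
  wild-type winged: 1026 × 3/4 = 769.5
  vestigial-winged: 1026 × 1/4 = 256.5
Contribution of wild-type winged: (783 − 769.5)² / 769.5 = 0.2368

0.237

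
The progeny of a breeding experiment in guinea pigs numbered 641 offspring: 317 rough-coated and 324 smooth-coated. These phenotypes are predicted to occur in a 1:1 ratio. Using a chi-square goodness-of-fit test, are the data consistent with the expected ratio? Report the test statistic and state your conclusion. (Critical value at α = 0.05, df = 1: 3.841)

0.076; consistent

The 1:1 ratio has 2 parts, so with N = 641 the expected counts are:
  rough-coated: 641 × 1/2 = 320.5
  smooth-coated: 641 × 1/2 = 320.5
χ² = Σ (O − E)² / E
  rough-coated: (317 − 320.5)² / 320.5 = 0.0382
  smooth-coated: (324 − 320.5)² / 320.5 = 0.0382
χ² = 0.0382 + 0.0382 = 0.0764 ≈ 0.076
Degrees of freedom = 2 − 1 = 1; critical value at α = 0.05 is 3.841.
Since 0.076 < 3.841, we fail to reject the null hypothesis — the data are consistent with the 1:1 ratio.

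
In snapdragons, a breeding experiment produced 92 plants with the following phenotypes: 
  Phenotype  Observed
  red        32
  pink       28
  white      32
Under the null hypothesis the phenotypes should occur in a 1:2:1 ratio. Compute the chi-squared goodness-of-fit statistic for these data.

Total ratio parts = 4. Expected numbers out of 92:
  red: 92 × 1/4 = 23
  pink: 92 × 2/4 = 46
  white: 92 × 1/4 = 23
χ² = Σ (O − E)² / E
  red: (32 − 23)² / 23 = 3.5217
  pink: (28 − 46)² / 46 = 7.0435
  white: (32 − 23)² / 23 = 3.5217
χ² = 3.5217 + 7.0435 + 3.5217 = 14.0869 ≈ 14.087

14.087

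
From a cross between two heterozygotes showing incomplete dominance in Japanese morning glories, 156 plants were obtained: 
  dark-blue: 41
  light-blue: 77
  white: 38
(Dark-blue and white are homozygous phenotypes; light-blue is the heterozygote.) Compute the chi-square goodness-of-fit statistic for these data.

With incomplete dominance, a heterozygote × heterozygote cross gives a 1:2:1 phenotypic ratio.
Expected counts for N = 156 under a 1:2:1 ratio (total parts = 4):
  dark-blue: 156 × 1/4 = 39
  light-blue: 156 × 2/4 = 78
  white: 156 × 1/4 = 39
χ² = Σ (O − E)² / E
  dark-blue: (41 − 39)² / 39 = 0.1026
  light-blue: (77 − 78)² / 78 = 0.0128
  white: (38 − 39)² / 39 = 0.0256
χ² = 0.1026 + 0.0128 + 0.0256 = 0.141

0.141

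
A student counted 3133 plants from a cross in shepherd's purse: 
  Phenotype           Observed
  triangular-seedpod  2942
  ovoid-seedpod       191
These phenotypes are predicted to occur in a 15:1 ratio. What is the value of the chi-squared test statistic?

0.126

Expected counts for N = 3133 under a 15:1 ratio (total parts = 16):
  triangular-seedpod: 3133 × 15/16 = 2937.1875
  ovoid-seedpod: 3133 × 1/16 = 195.8125
χ² = Σ (O − E)² / E
  triangular-seedpod: (2942 − 2937.1875)² / 2937.1875 = 0.0079
  ovoid-seedpod: (191 − 195.8125)² / 195.8125 = 0.1183
χ² = 0.0079 + 0.1183 = 0.1262 ≈ 0.126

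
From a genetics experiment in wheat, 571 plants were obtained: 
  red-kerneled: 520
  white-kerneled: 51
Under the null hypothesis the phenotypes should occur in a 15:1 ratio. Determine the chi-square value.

7.008

Under the 15:1 hypothesis (Σ ratio = 16, N = 571):
  red-kerneled: 571 × 15/16 = 535.3125
  white-kerneled: 571 × 1/16 = 35.6875
χ² = Σ (O − E)² / E
  red-kerneled: (520 − 535.3125)² / 535.3125 = 0.4380
  white-kerneled: (51 − 35.6875)² / 35.6875 = 6.5702
χ² = 0.4380 + 6.5702 = 7.0082 ≈ 7.008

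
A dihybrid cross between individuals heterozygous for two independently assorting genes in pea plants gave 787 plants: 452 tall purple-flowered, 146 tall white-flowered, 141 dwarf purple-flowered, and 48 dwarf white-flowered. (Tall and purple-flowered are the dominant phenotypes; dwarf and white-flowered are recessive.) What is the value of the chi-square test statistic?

A dihybrid F₂ with independent assortment and complete dominance at both loci gives a 9:3:3:1 phenotypic ratio.
The 9:3:3:1 ratio has 16 parts, so with N = 787 the expected counts are:
  tall purple-flowered: 787 × 9/16 = 442.6875
  tall white-flowered: 787 × 3/16 = 147.5625
  dwarf purple-flowered: 787 × 3/16 = 147.5625
  dwarf white-flowered: 787 × 1/16 = 49.1875
χ² = Σ (O − E)² / E
  tall purple-flowered: (452 − 442.6875)² / 442.6875 = 0.1959
  tall white-flowered: (146 − 147.5625)² / 147.5625 = 0.0165
  dwarf purple-flowered: (141 − 147.5625)² / 147.5625 = 0.2919
  dwarf white-flowered: (48 − 49.1875)² / 49.1875 = 0.0287
χ² = 0.1959 + 0.0165 + 0.2919 + 0.0287 = 0.533

0.533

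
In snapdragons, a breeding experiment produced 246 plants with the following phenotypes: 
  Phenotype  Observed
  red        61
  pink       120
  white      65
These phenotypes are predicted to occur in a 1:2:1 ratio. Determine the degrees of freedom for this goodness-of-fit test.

2

A goodness-of-fit test with 3 phenotype classes has df = 3 − 1 = 2.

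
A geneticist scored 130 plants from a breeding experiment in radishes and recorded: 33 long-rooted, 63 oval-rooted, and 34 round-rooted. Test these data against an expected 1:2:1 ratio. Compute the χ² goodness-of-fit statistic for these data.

0.138

Total ratio parts = 4. Expected numbers out of 130:
  long-rooted: 130 × 1/4 = 32.5
  oval-rooted: 130 × 2/4 = 65
  round-rooted: 130 × 1/4 = 32.5
χ² = Σ (O − E)² / E
  long-rooted: (33 − 32.5)² / 32.5 = 0.0077
  oval-rooted: (63 − 65)² / 65 = 0.0615
  round-rooted: (34 − 32.5)² / 32.5 = 0.0692
χ² = 0.0077 + 0.0615 + 0.0692 = 0.1384 ≈ 0.138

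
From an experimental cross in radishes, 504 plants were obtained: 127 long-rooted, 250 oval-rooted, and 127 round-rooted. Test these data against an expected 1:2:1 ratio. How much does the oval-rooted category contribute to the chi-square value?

0.016

The 1:2:1 ratio has 4 parts, so with N = 504 the expected counts are:
  long-rooted: 504 × 1/4 = 126
  oval-rooted: 504 × 2/4 = 252
  round-rooted: 504 × 1/4 = 126
Contribution of oval-rooted: (250 − 252)² / 252 = 0.0159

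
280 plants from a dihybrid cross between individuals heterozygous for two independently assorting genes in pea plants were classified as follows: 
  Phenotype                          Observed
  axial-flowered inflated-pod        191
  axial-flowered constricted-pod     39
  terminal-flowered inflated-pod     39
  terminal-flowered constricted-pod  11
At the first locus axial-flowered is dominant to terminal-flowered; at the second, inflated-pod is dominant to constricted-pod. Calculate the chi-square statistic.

A dihybrid F₂ with independent assortment and complete dominance at both loci gives a 9:3:3:1 phenotypic ratio.
Under the 9:3:3:1 hypothesis (Σ ratio = 16, N = 280):
  axial-flowered inflated-pod: 280 × 9/16 = 157.5
  axial-flowered constricted-pod: 280 × 3/16 = 52.5
  terminal-flowered inflated-pod: 280 × 3/16 = 52.5
  terminal-flowered constricted-pod: 280 × 1/16 = 17.5
χ² = Σ (O − E)² / E
  axial-flowered inflated-pod: (191 − 157.5)² / 157.5 = 7.1254
  axial-flowered constricted-pod: (39 − 52.5)² / 52.5 = 3.4714
  terminal-flowered inflated-pod: (39 − 52.5)² / 52.5 = 3.4714
  terminal-flowered constricted-pod: (11 − 17.5)² / 17.5 = 2.4143
χ² = 7.1254 + 3.4714 + 3.4714 + 2.4143 = 16.4825 ≈ 16.483

16.483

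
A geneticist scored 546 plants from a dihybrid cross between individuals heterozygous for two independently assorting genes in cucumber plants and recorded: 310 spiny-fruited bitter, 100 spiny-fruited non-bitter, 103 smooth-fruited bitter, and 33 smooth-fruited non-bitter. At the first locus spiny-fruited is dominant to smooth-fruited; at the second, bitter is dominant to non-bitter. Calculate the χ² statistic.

0.123

A dihybrid F₂ with independent assortment and complete dominance at both loci gives a 9:3:3:1 phenotypic ratio.
Total ratio parts = 16. Expected numbers out of 546:
  spiny-fruited bitter: 546 × 9/16 = 307.125
  spiny-fruited non-bitter: 546 × 3/16 = 102.375
  smooth-fruited bitter: 546 × 3/16 = 102.375
  smooth-fruited non-bitter: 546 × 1/16 = 34.125
χ² = Σ (O − E)² / E
  spiny-fruited bitter: (310 − 307.125)² / 307.125 = 0.0269
  spiny-fruited non-bitter: (100 − 102.375)² / 102.375 = 0.0551
  smooth-fruited bitter: (103 − 102.375)² / 102.375 = 0.0038
  smooth-fruited non-bitter: (33 − 34.125)² / 34.125 = 0.0371
χ² = 0.0269 + 0.0551 + 0.0038 + 0.0371 = 0.1229 ≈ 0.123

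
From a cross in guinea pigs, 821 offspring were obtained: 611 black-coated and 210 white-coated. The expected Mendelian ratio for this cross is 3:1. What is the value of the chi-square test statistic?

0.147

Under the 3:1 hypothesis (Σ ratio = 4, N = 821):
  black-coated: 821 × 3/4 = 615.75
  white-coated: 821 × 1/4 = 205.25
χ² = Σ (O − E)² / E
  black-coated: (611 − 615.75)² / 615.75 = 0.0366
  white-coated: (210 − 205.25)² / 205.25 = 0.1099
χ² = 0.0366 + 0.1099 = 0.1465 ≈ 0.147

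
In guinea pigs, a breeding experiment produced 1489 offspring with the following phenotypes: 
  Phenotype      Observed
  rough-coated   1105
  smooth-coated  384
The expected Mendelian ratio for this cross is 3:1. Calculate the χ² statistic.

0.495

Under the 3:1 hypothesis (Σ ratio = 4, N = 1489):
  rough-coated: 1489 × 3/4 = 1116.75
  smooth-coated: 1489 × 1/4 = 372.25
χ² = Σ (O − E)² / E
  rough-coated: (1105 − 1116.75)² / 1116.75 = 0.1236
  smooth-coated: (384 − 372.25)² / 372.25 = 0.3709
χ² = 0.1236 + 0.3709 = 0.4945 ≈ 0.495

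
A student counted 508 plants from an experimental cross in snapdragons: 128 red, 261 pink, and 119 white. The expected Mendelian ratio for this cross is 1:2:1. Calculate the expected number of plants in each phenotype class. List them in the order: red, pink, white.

127, 254, 127

Total ratio parts = 4. Expected numbers out of 508:
  red: 508 × 1/4 = 127
  pink: 508 × 2/4 = 254
  white: 508 × 1/4 = 127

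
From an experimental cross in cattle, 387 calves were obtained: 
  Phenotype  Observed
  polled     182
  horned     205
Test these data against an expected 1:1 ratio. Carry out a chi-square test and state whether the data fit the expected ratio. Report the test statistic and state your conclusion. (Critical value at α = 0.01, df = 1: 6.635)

1.367; consistent

Total ratio parts = 2. Expected numbers out of 387:
  polled: 387 × 1/2 = 193.5
  horned: 387 × 1/2 = 193.5
χ² = Σ (O − E)² / E
  polled: (182 − 193.5)² / 193.5 = 0.6835
  horned: (205 − 193.5)² / 193.5 = 0.6835
χ² = 0.6835 + 0.6835 = 1.367
Degrees of freedom = 2 − 1 = 1; critical value at α = 0.01 is 6.635.
Since 1.367 < 6.635, we fail to reject the null hypothesis — the data are consistent with the 1:1 ratio.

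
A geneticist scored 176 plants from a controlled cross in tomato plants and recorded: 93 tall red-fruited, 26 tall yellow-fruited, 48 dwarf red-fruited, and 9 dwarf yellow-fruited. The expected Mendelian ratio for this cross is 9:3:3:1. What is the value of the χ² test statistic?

Expected counts for N = 176 under a 9:3:3:1 ratio (total parts = 16):
  tall red-fruited: 176 × 9/16 = 99
  tall yellow-fruited: 176 × 3/16 = 33
  dwarf red-fruited: 176 × 3/16 = 33
  dwarf yellow-fruited: 176 × 1/16 = 11
χ² = Σ (O − E)² / E
  tall red-fruited: (93 − 99)² / 99 = 0.3636
  tall yellow-fruited: (26 − 33)² / 33 = 1.4848
  dwarf red-fruited: (48 − 33)² / 33 = 6.8182
  dwarf yellow-fruited: (9 − 11)² / 11 = 0.3636
χ² = 0.3636 + 1.4848 + 6.8182 + 0.3636 = 9.0302 ≈ 9.030

9.030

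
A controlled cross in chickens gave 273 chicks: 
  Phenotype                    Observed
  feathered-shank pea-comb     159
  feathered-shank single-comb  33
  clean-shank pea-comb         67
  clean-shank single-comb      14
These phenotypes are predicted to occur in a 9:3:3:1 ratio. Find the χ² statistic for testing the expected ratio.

Expected counts for N = 273 under a 9:3:3:1 ratio (total parts = 16):
  feathered-shank pea-comb: 273 × 9/16 = 153.5625
  feathered-shank single-comb: 273 × 3/16 = 51.1875
  clean-shank pea-comb: 273 × 3/16 = 51.1875
  clean-shank single-comb: 273 × 1/16 = 17.0625
χ² = Σ (O − E)² / E
  feathered-shank pea-comb: (159 − 153.5625)² / 153.5625 = 0.1925
  feathered-shank single-comb: (33 − 51.1875)² / 51.1875 = 6.4622
  clean-shank pea-comb: (67 − 51.1875)² / 51.1875 = 4.8847
  clean-shank single-comb: (14 − 17.0625)² / 17.0625 = 0.5497
χ² = 0.1925 + 6.4622 + 4.8847 + 0.5497 = 12.0891 ≈ 12.089

12.089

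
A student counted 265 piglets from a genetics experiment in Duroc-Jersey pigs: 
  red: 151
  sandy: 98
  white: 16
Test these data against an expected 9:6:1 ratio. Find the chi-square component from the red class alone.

0.025

Total ratio parts = 16. Expected numbers out of 265:
  red: 265 × 9/16 = 149.0625
  sandy: 265 × 6/16 = 99.375
  white: 265 × 1/16 = 16.5625
Contribution of red: (151 − 149.0625)² / 149.0625 = 0.0252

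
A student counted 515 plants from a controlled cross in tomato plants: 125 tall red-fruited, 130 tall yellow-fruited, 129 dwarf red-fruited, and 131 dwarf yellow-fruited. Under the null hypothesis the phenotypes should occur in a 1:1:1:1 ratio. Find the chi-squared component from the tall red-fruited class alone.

The 1:1:1:1 ratio has 4 parts, so with N = 515 the expected counts are:
  tall red-fruited: 515 × 1/4 = 128.75
  tall yellow-fruited: 515 × 1/4 = 128.75
  dwarf red-fruited: 515 × 1/4 = 128.75
  dwarf yellow-fruited: 515 × 1/4 = 128.75
Contribution of tall red-fruited: (125 − 128.75)² / 128.75 = 0.1092

0.109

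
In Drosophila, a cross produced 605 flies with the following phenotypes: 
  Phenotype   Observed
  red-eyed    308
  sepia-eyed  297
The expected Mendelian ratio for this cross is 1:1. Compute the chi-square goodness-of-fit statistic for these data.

0.200

The 1:1 ratio has 2 parts, so with N = 605 the expected counts are:
  red-eyed: 605 × 1/2 = 302.5
  sepia-eyed: 605 × 1/2 = 302.5
χ² = Σ (O − E)² / E
  red-eyed: (308 − 302.5)² / 302.5 = 0.1000
  sepia-eyed: (297 − 302.5)² / 302.5 = 0.1000
χ² = 0.1000 + 0.1000 = 0.200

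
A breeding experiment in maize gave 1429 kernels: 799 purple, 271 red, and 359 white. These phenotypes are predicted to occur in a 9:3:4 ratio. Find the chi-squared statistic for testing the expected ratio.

0.072

Under the 9:3:4 hypothesis (Σ ratio = 16, N = 1429):
  purple: 1429 × 9/16 = 803.8125
  red: 1429 × 3/16 = 267.9375
  white: 1429 × 4/16 = 357.25
χ² = Σ (O − E)² / E
  purple: (799 − 803.8125)² / 803.8125 = 0.0288
  red: (271 − 267.9375)² / 267.9375 = 0.0350
  white: (359 − 357.25)² / 357.25 = 0.0086
χ² = 0.0288 + 0.0350 + 0.0086 = 0.0724 ≈ 0.072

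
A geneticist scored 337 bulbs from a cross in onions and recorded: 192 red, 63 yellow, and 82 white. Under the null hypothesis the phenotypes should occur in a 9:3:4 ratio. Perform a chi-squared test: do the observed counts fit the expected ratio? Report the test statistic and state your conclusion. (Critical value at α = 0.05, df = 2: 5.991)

Under the 9:3:4 hypothesis (Σ ratio = 16, N = 337):
  red: 337 × 9/16 = 189.5625
  yellow: 337 × 3/16 = 63.1875
  white: 337 × 4/16 = 84.25
χ² = Σ (O − E)² / E
  red: (192 − 189.5625)² / 189.5625 = 0.0313
  yellow: (63 − 63.1875)² / 63.1875 = 0.0006
  white: (82 − 84.25)² / 84.25 = 0.0601
χ² = 0.0313 + 0.0006 + 0.0601 = 0.092
Degrees of freedom = 3 − 1 = 2; critical value at α = 0.05 is 5.991.
Since 0.092 < 5.991, we fail to reject the null hypothesis — the data are consistent with the 9:3:4 ratio.

0.092; consistent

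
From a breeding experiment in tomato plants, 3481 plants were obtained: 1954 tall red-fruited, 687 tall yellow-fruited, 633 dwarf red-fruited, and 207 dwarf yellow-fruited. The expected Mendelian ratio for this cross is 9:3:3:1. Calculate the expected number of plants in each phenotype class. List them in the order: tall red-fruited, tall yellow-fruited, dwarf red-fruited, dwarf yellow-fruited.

1958.0625, 652.6875, 652.6875, 217.5625

The 9:3:3:1 ratio has 16 parts, so with N = 3481 the expected counts are:
  tall red-fruited: 3481 × 9/16 = 1958.0625
  tall yellow-fruited: 3481 × 3/16 = 652.6875
  dwarf red-fruited: 3481 × 3/16 = 652.6875
  dwarf yellow-fruited: 3481 × 1/16 = 217.5625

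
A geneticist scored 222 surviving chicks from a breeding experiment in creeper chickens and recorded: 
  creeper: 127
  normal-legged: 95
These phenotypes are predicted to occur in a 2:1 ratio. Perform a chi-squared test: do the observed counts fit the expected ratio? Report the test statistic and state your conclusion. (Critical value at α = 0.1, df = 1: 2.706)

8.939; not consistent

Total ratio parts = 3. Expected numbers out of 222:
  creeper: 222 × 2/3 = 148
  normal-legged: 222 × 1/3 = 74
χ² = Σ (O − E)² / E
  creeper: (127 − 148)² / 148 = 2.9797
  normal-legged: (95 − 74)² / 74 = 5.9595
χ² = 2.9797 + 5.9595 = 8.9392 ≈ 8.939
Degrees of freedom = 2 − 1 = 1; critical value at α = 0.1 is 2.706.
Since 8.939 > 2.706, we reject the null hypothesis — the data do not fit the 2:1 ratio.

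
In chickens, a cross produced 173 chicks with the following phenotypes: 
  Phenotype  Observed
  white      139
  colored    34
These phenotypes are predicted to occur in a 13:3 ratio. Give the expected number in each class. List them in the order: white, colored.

140.5625, 32.4375

The 13:3 ratio has 16 parts, so with N = 173 the expected counts are:
  white: 173 × 13/16 = 140.5625
  colored: 173 × 3/16 = 32.4375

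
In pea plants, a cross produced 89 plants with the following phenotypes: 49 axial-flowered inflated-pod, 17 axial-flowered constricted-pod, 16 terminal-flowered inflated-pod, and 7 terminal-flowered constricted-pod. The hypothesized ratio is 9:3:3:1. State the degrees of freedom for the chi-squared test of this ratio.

A goodness-of-fit test with 4 phenotype classes has df = 4 − 1 = 3.

3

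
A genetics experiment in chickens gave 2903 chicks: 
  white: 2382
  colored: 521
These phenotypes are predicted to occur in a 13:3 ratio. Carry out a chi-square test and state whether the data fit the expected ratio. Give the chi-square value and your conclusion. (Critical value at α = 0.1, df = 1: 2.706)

The 13:3 ratio has 16 parts, so with N = 2903 the expected counts are:
  white: 2903 × 13/16 = 2358.6875
  colored: 2903 × 3/16 = 544.3125
χ² = Σ (O − E)² / E
  white: (2382 − 2358.6875)² / 2358.6875 = 0.2304
  colored: (521 − 544.3125)² / 544.3125 = 0.9985
χ² = 0.2304 + 0.9985 = 1.2289 ≈ 1.229
Degrees of freedom = 2 − 1 = 1; critical value at α = 0.1 is 2.706.
Since 1.229 < 2.706, we fail to reject the null hypothesis — the data are consistent with the 13:3 ratio.

1.229; consistent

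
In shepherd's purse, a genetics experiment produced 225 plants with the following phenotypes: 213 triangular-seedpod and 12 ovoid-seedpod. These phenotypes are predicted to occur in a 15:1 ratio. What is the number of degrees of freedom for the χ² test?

A goodness-of-fit test with 2 phenotype classes has df = 2 − 1 = 1.

1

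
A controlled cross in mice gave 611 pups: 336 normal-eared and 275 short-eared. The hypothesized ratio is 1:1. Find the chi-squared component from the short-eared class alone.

Total ratio parts = 2. Expected numbers out of 611:
  normal-eared: 611 × 1/2 = 305.5
  short-eared: 611 × 1/2 = 305.5
Contribution of short-eared: (275 − 305.5)² / 305.5 = 3.0450

3.045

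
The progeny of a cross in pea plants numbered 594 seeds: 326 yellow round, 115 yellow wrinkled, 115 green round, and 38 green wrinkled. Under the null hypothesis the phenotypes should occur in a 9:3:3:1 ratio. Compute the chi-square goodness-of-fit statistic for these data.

Expected counts for N = 594 under a 9:3:3:1 ratio (total parts = 16):
  yellow round: 594 × 9/16 = 334.125
  yellow wrinkled: 594 × 3/16 = 111.375
  green round: 594 × 3/16 = 111.375
  green wrinkled: 594 × 1/16 = 37.125
χ² = Σ (O − E)² / E
  yellow round: (326 − 334.125)² / 334.125 = 0.1976
  yellow wrinkled: (115 − 111.375)² / 111.375 = 0.1180
  green round: (115 − 111.375)² / 111.375 = 0.1180
  green wrinkled: (38 − 37.125)² / 37.125 = 0.0206
χ² = 0.1976 + 0.1180 + 0.1180 + 0.0206 = 0.4542 ≈ 0.454

0.454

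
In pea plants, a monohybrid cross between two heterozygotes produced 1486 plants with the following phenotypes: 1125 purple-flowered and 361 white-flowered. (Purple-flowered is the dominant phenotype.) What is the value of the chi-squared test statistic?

0.396

For a monohybrid cross between heterozygotes with complete dominance, the expected phenotypic ratio is 3:1.
The 3:1 ratio has 4 parts, so with N = 1486 the expected counts are:
  purple-flowered: 1486 × 3/4 = 1114.5
  white-flowered: 1486 × 1/4 = 371.5
χ² = Σ (O − E)² / E
  purple-flowered: (1125 − 1114.5)² / 1114.5 = 0.0989
  white-flowered: (361 − 371.5)² / 371.5 = 0.2968
χ² = 0.0989 + 0.2968 = 0.3957 ≈ 0.396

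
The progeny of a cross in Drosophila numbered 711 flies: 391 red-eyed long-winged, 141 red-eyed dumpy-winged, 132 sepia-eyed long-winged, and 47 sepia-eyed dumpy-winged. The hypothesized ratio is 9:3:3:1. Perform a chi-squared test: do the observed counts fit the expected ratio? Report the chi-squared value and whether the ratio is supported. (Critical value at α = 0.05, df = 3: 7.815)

0.804; consistent

Under the 9:3:3:1 hypothesis (Σ ratio = 16, N = 711):
  red-eyed long-winged: 711 × 9/16 = 399.9375
  red-eyed dumpy-winged: 711 × 3/16 = 133.3125
  sepia-eyed long-winged: 711 × 3/16 = 133.3125
  sepia-eyed dumpy-winged: 711 × 1/16 = 44.4375
χ² = Σ (O − E)² / E
  red-eyed long-winged: (391 − 399.9375)² / 399.9375 = 0.1997
  red-eyed dumpy-winged: (141 − 133.3125)² / 133.3125 = 0.4433
  sepia-eyed long-winged: (132 − 133.3125)² / 133.3125 = 0.0129
  sepia-eyed dumpy-winged: (47 − 44.4375)² / 44.4375 = 0.1478
χ² = 0.1997 + 0.4433 + 0.0129 + 0.1478 = 0.8037 ≈ 0.804
Degrees of freedom = 4 − 1 = 3; critical value at α = 0.05 is 7.815.
Since 0.804 < 7.815, we fail to reject the null hypothesis — the data are consistent with the 9:3:3:1 ratio.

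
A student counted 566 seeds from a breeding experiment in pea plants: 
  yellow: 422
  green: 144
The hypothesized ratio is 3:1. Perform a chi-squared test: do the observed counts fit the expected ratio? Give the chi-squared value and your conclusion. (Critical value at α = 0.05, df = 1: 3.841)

Total ratio parts = 4. Expected numbers out of 566:
  yellow: 566 × 3/4 = 424.5
  green: 566 × 1/4 = 141.5
χ² = Σ (O − E)² / E
  yellow: (422 − 424.5)² / 424.5 = 0.0147
  green: (144 − 141.5)² / 141.5 = 0.0442
χ² = 0.0147 + 0.0442 = 0.0589 ≈ 0.059
Degrees of freedom = 2 − 1 = 1; critical value at α = 0.05 is 3.841.
Since 0.059 < 3.841, we fail to reject the null hypothesis — the data are consistent with the 3:1 ratio.

0.059; consistent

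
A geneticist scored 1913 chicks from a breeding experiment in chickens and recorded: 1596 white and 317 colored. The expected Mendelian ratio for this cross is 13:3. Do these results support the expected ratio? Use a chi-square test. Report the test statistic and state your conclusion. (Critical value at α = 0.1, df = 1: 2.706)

5.963; not consistent

Under the 13:3 hypothesis (Σ ratio = 16, N = 1913):
  white: 1913 × 13/16 = 1554.3125
  colored: 1913 × 3/16 = 358.6875
χ² = Σ (O − E)² / E
  white: (1596 − 1554.3125)² / 1554.3125 = 1.1181
  colored: (317 − 358.6875)² / 358.6875 = 4.8450
χ² = 1.1181 + 4.8450 = 5.9631 ≈ 5.963
Degrees of freedom = 2 − 1 = 1; critical value at α = 0.1 is 2.706.
Since 5.963 > 2.706, we reject the null hypothesis — the data do not fit the 13:3 ratio.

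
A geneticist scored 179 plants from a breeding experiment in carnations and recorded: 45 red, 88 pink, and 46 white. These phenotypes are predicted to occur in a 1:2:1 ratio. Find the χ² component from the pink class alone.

Expected counts for N = 179 under a 1:2:1 ratio (total parts = 4):
  red: 179 × 1/4 = 44.75
  pink: 179 × 2/4 = 89.5
  white: 179 × 1/4 = 44.75
Contribution of pink: (88 − 89.5)² / 89.5 = 0.0251

0.025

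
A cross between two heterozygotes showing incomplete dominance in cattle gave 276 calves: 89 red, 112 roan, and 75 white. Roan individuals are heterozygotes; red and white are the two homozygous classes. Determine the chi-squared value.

With incomplete dominance, a heterozygote × heterozygote cross gives a 1:2:1 phenotypic ratio.
Total ratio parts = 4. Expected numbers out of 276:
  red: 276 × 1/4 = 69
  roan: 276 × 2/4 = 138
  white: 276 × 1/4 = 69
χ² = Σ (O − E)² / E
  red: (89 − 69)² / 69 = 5.7971
  roan: (112 − 138)² / 138 = 4.8986
  white: (75 − 69)² / 69 = 0.5217
χ² = 5.7971 + 4.8986 + 0.5217 = 11.2174 ≈ 11.217

11.217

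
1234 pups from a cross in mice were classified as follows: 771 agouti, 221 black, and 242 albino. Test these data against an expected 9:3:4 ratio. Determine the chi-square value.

23.314

The 9:3:4 ratio has 16 parts, so with N = 1234 the expected counts are:
  agouti: 1234 × 9/16 = 694.125
  black: 1234 × 3/16 = 231.375
  albino: 1234 × 4/16 = 308.5
χ² = Σ (O − E)² / E
  agouti: (771 − 694.125)² / 694.125 = 8.5140
  black: (221 − 231.375)² / 231.375 = 0.4652
  albino: (242 − 308.5)² / 308.5 = 14.3347
χ² = 8.5140 + 0.4652 + 14.3347 = 23.3139 ≈ 23.314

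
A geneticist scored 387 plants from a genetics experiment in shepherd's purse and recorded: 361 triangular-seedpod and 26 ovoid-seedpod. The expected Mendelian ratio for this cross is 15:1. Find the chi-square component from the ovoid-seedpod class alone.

Expected counts for N = 387 under a 15:1 ratio (total parts = 16):
  triangular-seedpod: 387 × 15/16 = 362.8125
  ovoid-seedpod: 387 × 1/16 = 24.1875
Contribution of ovoid-seedpod: (26 − 24.1875)² / 24.1875 = 0.1358

0.136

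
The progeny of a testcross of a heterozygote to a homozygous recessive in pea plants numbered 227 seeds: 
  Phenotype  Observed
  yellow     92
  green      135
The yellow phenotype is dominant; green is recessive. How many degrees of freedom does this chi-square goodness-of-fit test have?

A testcross of a heterozygote (Aa × aa) gives a 1:1 phenotypic ratio.
A goodness-of-fit test with 2 phenotype classes has df = 2 − 1 = 1.

1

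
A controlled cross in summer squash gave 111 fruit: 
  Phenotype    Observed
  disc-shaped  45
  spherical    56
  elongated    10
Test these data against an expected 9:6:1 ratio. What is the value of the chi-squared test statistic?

Total ratio parts = 16. Expected numbers out of 111:
  disc-shaped: 111 × 9/16 = 62.4375
  spherical: 111 × 6/16 = 41.625
  elongated: 111 × 1/16 = 6.9375
χ² = Σ (O − E)² / E
  disc-shaped: (45 − 62.4375)² / 62.4375 = 4.8699
  spherical: (56 − 41.625)² / 41.625 = 4.9643
  elongated: (10 − 6.9375)² / 6.9375 = 1.3519
χ² = 4.8699 + 4.9643 + 1.3519 = 11.1861 ≈ 11.186

11.186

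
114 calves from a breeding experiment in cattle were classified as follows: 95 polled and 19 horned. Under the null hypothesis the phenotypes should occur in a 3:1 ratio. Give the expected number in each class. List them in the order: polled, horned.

Expected counts for N = 114 under a 3:1 ratio (total parts = 4):
  polled: 114 × 3/4 = 85.5
  horned: 114 × 1/4 = 28.5

85.5, 28.5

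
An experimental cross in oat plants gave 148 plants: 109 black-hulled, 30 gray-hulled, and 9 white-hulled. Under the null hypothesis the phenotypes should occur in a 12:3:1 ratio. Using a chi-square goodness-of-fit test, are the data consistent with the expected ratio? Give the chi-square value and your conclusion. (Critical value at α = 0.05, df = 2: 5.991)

0.225; consistent

Expected counts for N = 148 under a 12:3:1 ratio (total parts = 16):
  black-hulled: 148 × 12/16 = 111
  gray-hulled: 148 × 3/16 = 27.75
  white-hulled: 148 × 1/16 = 9.25
χ² = Σ (O − E)² / E
  black-hulled: (109 − 111)² / 111 = 0.0360
  gray-hulled: (30 − 27.75)² / 27.75 = 0.1824
  white-hulled: (9 − 9.25)² / 9.25 = 0.0068
χ² = 0.0360 + 0.1824 + 0.0068 = 0.2252 ≈ 0.225
Degrees of freedom = 3 − 1 = 2; critical value at α = 0.05 is 5.991.
Since 0.225 < 5.991, we fail to reject the null hypothesis — the data are consistent with the 12:3:1 ratio.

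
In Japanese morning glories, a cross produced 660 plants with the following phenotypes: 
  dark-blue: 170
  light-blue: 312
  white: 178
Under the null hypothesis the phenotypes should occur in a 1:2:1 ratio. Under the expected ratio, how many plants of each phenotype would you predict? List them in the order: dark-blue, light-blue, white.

165, 330, 165

Expected counts for N = 660 under a 1:2:1 ratio (total parts = 4):
  dark-blue: 660 × 1/4 = 165
  light-blue: 660 × 2/4 = 330
  white: 660 × 1/4 = 165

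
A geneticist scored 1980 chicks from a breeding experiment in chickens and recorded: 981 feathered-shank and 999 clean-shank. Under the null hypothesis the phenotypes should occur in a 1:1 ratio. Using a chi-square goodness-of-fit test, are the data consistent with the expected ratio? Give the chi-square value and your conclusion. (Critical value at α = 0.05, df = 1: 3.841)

Total ratio parts = 2. Expected numbers out of 1980:
  feathered-shank: 1980 × 1/2 = 990
  clean-shank: 1980 × 1/2 = 990
χ² = Σ (O − E)² / E
  feathered-shank: (981 − 990)² / 990 = 0.0818
  clean-shank: (999 − 990)² / 990 = 0.0818
χ² = 0.0818 + 0.0818 = 0.1636 ≈ 0.164
Degrees of freedom = 2 − 1 = 1; critical value at α = 0.05 is 3.841.
Since 0.164 < 3.841, we fail to reject the null hypothesis — the data are consistent with the 1:1 ratio.

0.164; consistent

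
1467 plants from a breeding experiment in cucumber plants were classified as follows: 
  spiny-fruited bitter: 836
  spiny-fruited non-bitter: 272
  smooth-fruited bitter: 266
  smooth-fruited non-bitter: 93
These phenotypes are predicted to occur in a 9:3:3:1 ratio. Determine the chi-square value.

0.493

The 9:3:3:1 ratio has 16 parts, so with N = 1467 the expected counts are:
  spiny-fruited bitter: 1467 × 9/16 = 825.1875
  spiny-fruited non-bitter: 1467 × 3/16 = 275.0625
  smooth-fruited bitter: 1467 × 3/16 = 275.0625
  smooth-fruited non-bitter: 1467 × 1/16 = 91.6875
χ² = Σ (O − E)² / E
  spiny-fruited bitter: (836 − 825.1875)² / 825.1875 = 0.1417
  spiny-fruited non-bitter: (272 − 275.0625)² / 275.0625 = 0.0341
  smooth-fruited bitter: (266 − 275.0625)² / 275.0625 = 0.2986
  smooth-fruited non-bitter: (93 − 91.6875)² / 91.6875 = 0.0188
χ² = 0.1417 + 0.0341 + 0.2986 + 0.0188 = 0.4932 ≈ 0.493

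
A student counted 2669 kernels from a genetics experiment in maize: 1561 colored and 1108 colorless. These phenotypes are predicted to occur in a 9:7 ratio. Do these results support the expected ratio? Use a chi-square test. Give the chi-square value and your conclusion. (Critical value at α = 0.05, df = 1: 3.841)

5.424; not consistent

The 9:7 ratio has 16 parts, so with N = 2669 the expected counts are:
  colored: 2669 × 9/16 = 1501.3125
  colorless: 2669 × 7/16 = 1167.6875
χ² = Σ (O − E)² / E
  colored: (1561 − 1501.3125)² / 1501.3125 = 2.3730
  colorless: (1108 − 1167.6875)² / 1167.6875 = 3.0510
χ² = 2.3730 + 3.0510 = 5.424
Degrees of freedom = 2 − 1 = 1; critical value at α = 0.05 is 3.841.
Since 5.424 > 3.841, we reject the null hypothesis — the data do not fit the 9:7 ratio.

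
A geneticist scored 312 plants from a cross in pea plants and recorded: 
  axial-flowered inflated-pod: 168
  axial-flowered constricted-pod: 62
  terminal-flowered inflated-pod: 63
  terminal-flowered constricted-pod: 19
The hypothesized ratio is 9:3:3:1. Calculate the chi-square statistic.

Total ratio parts = 16. Expected numbers out of 312:
  axial-flowered inflated-pod: 312 × 9/16 = 175.5
  axial-flowered constricted-pod: 312 × 3/16 = 58.5
  terminal-flowered inflated-pod: 312 × 3/16 = 58.5
  terminal-flowered constricted-pod: 312 × 1/16 = 19.5
χ² = Σ (O − E)² / E
  axial-flowered inflated-pod: (168 − 175.5)² / 175.5 = 0.3205
  axial-flowered constricted-pod: (62 − 58.5)² / 58.5 = 0.2094
  terminal-flowered inflated-pod: (63 − 58.5)² / 58.5 = 0.3462
  terminal-flowered constricted-pod: (19 − 19.5)² / 19.5 = 0.0128
χ² = 0.3205 + 0.2094 + 0.3462 + 0.0128 = 0.8889 ≈ 0.889

0.889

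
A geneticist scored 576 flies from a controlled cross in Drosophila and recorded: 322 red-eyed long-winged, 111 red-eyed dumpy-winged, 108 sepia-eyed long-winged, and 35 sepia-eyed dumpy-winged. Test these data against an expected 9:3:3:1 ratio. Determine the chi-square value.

The 9:3:3:1 ratio has 16 parts, so with N = 576 the expected counts are:
  red-eyed long-winged: 576 × 9/16 = 324
  red-eyed dumpy-winged: 576 × 3/16 = 108
  sepia-eyed long-winged: 576 × 3/16 = 108
  sepia-eyed dumpy-winged: 576 × 1/16 = 36
χ² = Σ (O − E)² / E
  red-eyed long-winged: (322 − 324)² / 324 = 0.0123
  red-eyed dumpy-winged: (111 − 108)² / 108 = 0.0833
  sepia-eyed long-winged: (108 − 108)² / 108 = 0.0000
  sepia-eyed dumpy-winged: (35 − 36)² / 36 = 0.0278
χ² = 0.0123 + 0.0833 + 0.0000 + 0.0278 = 0.1234 ≈ 0.123

0.123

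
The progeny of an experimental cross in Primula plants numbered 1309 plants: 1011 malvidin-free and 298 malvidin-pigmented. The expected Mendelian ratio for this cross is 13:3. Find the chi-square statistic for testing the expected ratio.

The 13:3 ratio has 16 parts, so with N = 1309 the expected counts are:
  malvidin-free: 1309 × 13/16 = 1063.5625
  malvidin-pigmented: 1309 × 3/16 = 245.4375
χ² = Σ (O − E)² / E
  malvidin-free: (1011 − 1063.5625)² / 1063.5625 = 2.5977
  malvidin-pigmented: (298 − 245.4375)² / 245.4375 = 11.2567
χ² = 2.5977 + 11.2567 = 13.8544 ≈ 13.854

13.854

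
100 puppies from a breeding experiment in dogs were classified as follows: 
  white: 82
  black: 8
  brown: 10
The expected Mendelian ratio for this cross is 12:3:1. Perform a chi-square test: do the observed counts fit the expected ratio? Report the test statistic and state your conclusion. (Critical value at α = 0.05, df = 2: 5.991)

Under the 12:3:1 hypothesis (Σ ratio = 16, N = 100):
  white: 100 × 12/16 = 75
  black: 100 × 3/16 = 18.75
  brown: 100 × 1/16 = 6.25
χ² = Σ (O − E)² / E
  white: (82 − 75)² / 75 = 0.6533
  black: (8 − 18.75)² / 18.75 = 6.1633
  brown: (10 − 6.25)² / 6.25 = 2.2500
χ² = 0.6533 + 6.1633 + 2.2500 = 9.0666 ≈ 9.067
Degrees of freedom = 3 − 1 = 2; critical value at α = 0.05 is 5.991.
Since 9.067 > 5.991, we reject the null hypothesis — the data do not fit the 12:3:1 ratio.

9.067; not consistent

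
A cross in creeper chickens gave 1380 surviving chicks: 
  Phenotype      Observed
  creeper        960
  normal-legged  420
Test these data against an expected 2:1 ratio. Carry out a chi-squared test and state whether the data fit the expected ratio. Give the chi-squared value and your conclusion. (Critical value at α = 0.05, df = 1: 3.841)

5.217; not consistent

Total ratio parts = 3. Expected numbers out of 1380:
  creeper: 1380 × 2/3 = 920
  normal-legged: 1380 × 1/3 = 460
χ² = Σ (O − E)² / E
  creeper: (960 − 920)² / 920 = 1.7391
  normal-legged: (420 − 460)² / 460 = 3.4783
χ² = 1.7391 + 3.4783 = 5.2174 ≈ 5.217
Degrees of freedom = 2 − 1 = 1; critical value at α = 0.05 is 3.841.
Since 5.217 > 3.841, we reject the null hypothesis — the data do not fit the 2:1 ratio.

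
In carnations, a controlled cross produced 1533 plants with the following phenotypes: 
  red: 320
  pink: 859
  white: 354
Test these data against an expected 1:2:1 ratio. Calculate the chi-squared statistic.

23.834

Expected counts for N = 1533 under a 1:2:1 ratio (total parts = 4):
  red: 1533 × 1/4 = 383.25
  pink: 1533 × 2/4 = 766.5
  white: 1533 × 1/4 = 383.25
χ² = Σ (O − E)² / E
  red: (320 − 383.25)² / 383.25 = 10.4385
  pink: (859 − 766.5)² / 766.5 = 11.1628
  white: (354 − 383.25)² / 383.25 = 2.2324
χ² = 10.4385 + 11.1628 + 2.2324 = 23.8337 ≈ 23.834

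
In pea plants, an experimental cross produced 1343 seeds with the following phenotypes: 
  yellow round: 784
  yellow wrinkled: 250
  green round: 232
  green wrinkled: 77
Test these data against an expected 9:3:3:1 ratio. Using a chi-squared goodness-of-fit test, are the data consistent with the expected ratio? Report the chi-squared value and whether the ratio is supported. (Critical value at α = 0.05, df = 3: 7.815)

The 9:3:3:1 ratio has 16 parts, so with N = 1343 the expected counts are:
  yellow round: 1343 × 9/16 = 755.4375
  yellow wrinkled: 1343 × 3/16 = 251.8125
  green round: 1343 × 3/16 = 251.8125
  green wrinkled: 1343 × 1/16 = 83.9375
χ² = Σ (O − E)² / E
  yellow round: (784 − 755.4375)² / 755.4375 = 1.0799
  yellow wrinkled: (250 − 251.8125)² / 251.8125 = 0.0130
  green round: (232 − 251.8125)² / 251.8125 = 1.5588
  green wrinkled: (77 − 83.9375)² / 83.9375 = 0.5734
χ² = 1.0799 + 0.0130 + 1.5588 + 0.5734 = 3.2251 ≈ 3.225
Degrees of freedom = 4 − 1 = 3; critical value at α = 0.05 is 7.815.
Since 3.225 < 7.815, we fail to reject the null hypothesis — the data are consistent with the 9:3:3:1 ratio.

3.225; consistent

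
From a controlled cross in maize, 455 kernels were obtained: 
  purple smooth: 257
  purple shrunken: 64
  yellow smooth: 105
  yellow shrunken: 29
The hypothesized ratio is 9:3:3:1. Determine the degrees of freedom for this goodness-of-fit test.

3

A goodness-of-fit test with 4 phenotype classes has df = 4 − 1 = 3.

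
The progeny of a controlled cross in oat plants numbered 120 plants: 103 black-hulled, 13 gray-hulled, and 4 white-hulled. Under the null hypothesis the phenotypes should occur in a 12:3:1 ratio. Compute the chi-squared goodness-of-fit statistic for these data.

7.522

Total ratio parts = 16. Expected numbers out of 120:
  black-hulled: 120 × 12/16 = 90
  gray-hulled: 120 × 3/16 = 22.5
  white-hulled: 120 × 1/16 = 7.5
χ² = Σ (O − E)² / E
  black-hulled: (103 − 90)² / 90 = 1.8778
  gray-hulled: (13 − 22.5)² / 22.5 = 4.0111
  white-hulled: (4 − 7.5)² / 7.5 = 1.6333
χ² = 1.8778 + 4.0111 + 1.6333 = 7.5222 ≈ 7.522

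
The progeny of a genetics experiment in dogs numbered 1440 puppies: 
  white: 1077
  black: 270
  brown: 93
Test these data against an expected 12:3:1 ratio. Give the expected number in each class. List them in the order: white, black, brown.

The 12:3:1 ratio has 16 parts, so with N = 1440 the expected counts are:
  white: 1440 × 12/16 = 1080
  black: 1440 × 3/16 = 270
  brown: 1440 × 1/16 = 90

1080, 270, 90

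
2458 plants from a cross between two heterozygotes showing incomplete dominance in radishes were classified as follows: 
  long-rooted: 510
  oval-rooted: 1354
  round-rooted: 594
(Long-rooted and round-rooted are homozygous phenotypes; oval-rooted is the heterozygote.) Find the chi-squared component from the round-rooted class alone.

0.684

With incomplete dominance, a heterozygote × heterozygote cross gives a 1:2:1 phenotypic ratio.
The 1:2:1 ratio has 4 parts, so with N = 2458 the expected counts are:
  long-rooted: 2458 × 1/4 = 614.5
  oval-rooted: 2458 × 2/4 = 1229
  round-rooted: 2458 × 1/4 = 614.5
Contribution of round-rooted: (594 − 614.5)² / 614.5 = 0.6839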